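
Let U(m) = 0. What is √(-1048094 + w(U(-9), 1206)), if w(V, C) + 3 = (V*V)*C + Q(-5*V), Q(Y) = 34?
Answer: I*√1048063 ≈ 1023.7*I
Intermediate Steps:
w(V, C) = 31 + C*V² (w(V, C) = -3 + ((V*V)*C + 34) = -3 + (V²*C + 34) = -3 + (C*V² + 34) = -3 + (34 + C*V²) = 31 + C*V²)
√(-1048094 + w(U(-9), 1206)) = √(-1048094 + (31 + 1206*0²)) = √(-1048094 + (31 + 1206*0)) = √(-1048094 + (31 + 0)) = √(-1048094 + 31) = √(-1048063) = I*√1048063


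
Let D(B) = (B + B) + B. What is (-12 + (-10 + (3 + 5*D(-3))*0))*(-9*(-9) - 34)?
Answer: -1034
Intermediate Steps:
D(B) = 3*B (D(B) = 2*B + B = 3*B)
(-12 + (-10 + (3 + 5*D(-3))*0))*(-9*(-9) - 34) = (-12 + (-10 + (3 + 5*(3*(-3)))*0))*(-9*(-9) - 34) = (-12 + (-10 + (3 + 5*(-9))*0))*(81 - 34) = (-12 + (-10 + (3 - 45)*0))*47 = (-12 + (-10 - 42*0))*47 = (-12 + (-10 + 0))*47 = (-12 - 10)*47 = -22*47 = -1034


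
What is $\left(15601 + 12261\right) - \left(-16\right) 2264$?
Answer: $64086$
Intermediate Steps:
$\left(15601 + 12261\right) - \left(-16\right) 2264 = 27862 - -36224 = 27862 + 36224 = 64086$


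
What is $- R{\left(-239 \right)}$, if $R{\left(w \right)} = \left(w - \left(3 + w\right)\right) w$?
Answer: $-717$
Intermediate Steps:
$R{\left(w \right)} = - 3 w$
$- R{\left(-239 \right)} = - \left(-3\right) \left(-239\right) = \left(-1\right) 717 = -717$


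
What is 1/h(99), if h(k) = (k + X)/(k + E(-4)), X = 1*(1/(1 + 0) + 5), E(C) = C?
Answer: 19/21 ≈ 0.90476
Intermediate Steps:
X = 6 (X = 1*(1/1 + 5) = 1*(1 + 5) = 1*6 = 6)
h(k) = (6 + k)/(-4 + k) (h(k) = (k + 6)/(k - 4) = (6 + k)/(-4 + k))
1/h(99) = 1/((6 + 99)/(-4 + 99)) = 1/(105/95) = 1/((1/95)*105) = 1/(21/19) = 19/21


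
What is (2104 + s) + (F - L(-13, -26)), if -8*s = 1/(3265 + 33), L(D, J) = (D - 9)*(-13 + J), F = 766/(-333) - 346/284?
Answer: 775056030557/623796912 ≈ 1242.5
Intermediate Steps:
F = -166381/47286 (F = 766*(-1/333) - 346*1/284 = -766/333 - 173/142 = -166381/47286 ≈ -3.5186)
L(D, J) = (-13 + J)*(-9 + D) (L(D, J) = (-9 + D)*(-13 + J) = (-13 + J)*(-9 + D))
s = -1/26384 (s = -1/(8*(3265 + 33)) = -⅛/3298 = -⅛*1/3298 = -1/26384 ≈ -3.7902e-5)
(2104 + s) + (F - L(-13, -26)) = (2104 - 1/26384) + (-166381/47286 - (117 - 13*(-13) - 9*(-26) - 13*(-26))) = 55511935/26384 + (-166381/47286 - (117 + 169 + 234 + 338)) = 55511935/26384 + (-166381/47286 - 1*858) = 55511935/26384 + (-166381/47286 - 858) = 55511935/26384 - 40737769/47286 = 775056030557/623796912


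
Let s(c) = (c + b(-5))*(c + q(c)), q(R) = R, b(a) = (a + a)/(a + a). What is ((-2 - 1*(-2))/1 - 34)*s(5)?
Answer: -2040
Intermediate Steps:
b(a) = 1 (b(a) = (2*a)/((2*a)) = (2*a)*(1/(2*a)) = 1)
s(c) = 2*c*(1 + c) (s(c) = (c + 1)*(c + c) = (1 + c)*(2*c) = 2*c*(1 + c))
((-2 - 1*(-2))/1 - 34)*s(5) = ((-2 - 1*(-2))/1 - 34)*(2*5*(1 + 5)) = (1*(-2 + 2) - 34)*(2*5*6) = (1*0 - 34)*60 = (0 - 34)*60 = -34*60 = -2040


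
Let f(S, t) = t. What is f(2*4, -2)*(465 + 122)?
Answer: -1174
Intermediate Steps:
f(2*4, -2)*(465 + 122) = -2*(465 + 122) = -2*587 = -1174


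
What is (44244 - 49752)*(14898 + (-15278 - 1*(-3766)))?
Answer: -18650088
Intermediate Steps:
(44244 - 49752)*(14898 + (-15278 - 1*(-3766))) = -5508*(14898 + (-15278 + 3766)) = -5508*(14898 - 11512) = -5508*3386 = -18650088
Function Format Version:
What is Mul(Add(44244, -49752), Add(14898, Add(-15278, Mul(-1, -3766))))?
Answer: -18650088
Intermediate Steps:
Mul(Add(44244, -49752), Add(14898, Add(-15278, Mul(-1, -3766)))) = Mul(-5508, Add(14898, Add(-15278, 3766))) = Mul(-5508, Add(14898, -11512)) = Mul(-5508, 3386) = -18650088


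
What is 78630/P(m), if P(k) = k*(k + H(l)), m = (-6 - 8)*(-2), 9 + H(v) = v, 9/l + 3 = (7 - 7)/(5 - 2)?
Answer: 39315/224 ≈ 175.51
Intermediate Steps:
l = -3 (l = 9/(-3 + (7 - 7)/(5 - 2)) = 9/(-3 + 0/3) = 9/(-3 + 0*(⅓)) = 9/(-3 + 0) = 9/(-3) = 9*(-⅓) = -3)
H(v) = -9 + v
m = 28 (m = -14*(-2) = 28)
P(k) = k*(-12 + k) (P(k) = k*(k + (-9 - 3)) = k*(k - 12) = k*(-12 + k))
78630/P(m) = 78630/((28*(-12 + 28))) = 78630/((28*16)) = 78630/448 = 78630*(1/448) = 39315/224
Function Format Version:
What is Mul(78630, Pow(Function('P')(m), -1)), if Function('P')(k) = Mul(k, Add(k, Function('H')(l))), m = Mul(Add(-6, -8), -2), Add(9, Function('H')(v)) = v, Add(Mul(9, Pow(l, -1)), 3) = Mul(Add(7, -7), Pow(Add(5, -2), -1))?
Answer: Rational(39315, 224) ≈ 175.51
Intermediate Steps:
l = -3 (l = Mul(9, Pow(Add(-3, Mul(Add(7, -7), Pow(Add(5, -2), -1))), -1)) = Mul(9, Pow(Add(-3, Mul(0, Pow(3, -1))), -1)) = Mul(9, Pow(Add(-3, Mul(0, Rational(1, 3))), -1)) = Mul(9, Pow(Add(-3, 0), -1)) = Mul(9, Pow(-3, -1)) = Mul(9, Rational(-1, 3)) = -3)
Function('H')(v) = Add(-9, v)
m = 28 (m = Mul(-14, -2) = 28)
Function('P')(k) = Mul(k, Add(-12, k)) (Function('P')(k) = Mul(k, Add(k, Add(-9, -3))) = Mul(k, Add(k, -12)) = Mul(k, Add(-12, k)))
Mul(78630, Pow(Function('P')(m), -1)) = Mul(78630, Pow(Mul(28, Add(-12, 28)), -1)) = Mul(78630, Pow(Mul(28, 16), -1)) = Mul(78630, Pow(448, -1)) = Mul(78630, Rational(1, 448)) = Rational(39315, 224)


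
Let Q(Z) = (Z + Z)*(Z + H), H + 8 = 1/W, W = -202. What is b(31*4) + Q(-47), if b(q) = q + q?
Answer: 547265/101 ≈ 5418.5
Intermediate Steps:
b(q) = 2*q
H = -1617/202 (H = -8 + 1/(-202) = -8 - 1/202 = -1617/202 ≈ -8.0049)
Q(Z) = 2*Z*(-1617/202 + Z) (Q(Z) = (Z + Z)*(Z - 1617/202) = (2*Z)*(-1617/202 + Z) = 2*Z*(-1617/202 + Z))
b(31*4) + Q(-47) = 2*(31*4) + (1/101)*(-47)*(-1617 + 202*(-47)) = 2*124 + (1/101)*(-47)*(-1617 - 9494) = 248 + (1/101)*(-47)*(-11111) = 248 + 522217/101 = 547265/101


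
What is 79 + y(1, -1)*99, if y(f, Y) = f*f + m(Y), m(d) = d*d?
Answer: 277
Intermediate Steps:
m(d) = d**2
y(f, Y) = Y**2 + f**2 (y(f, Y) = f*f + Y**2 = f**2 + Y**2 = Y**2 + f**2)
79 + y(1, -1)*99 = 79 + ((-1)**2 + 1**2)*99 = 79 + (1 + 1)*99 = 79 + 2*99 = 79 + 198 = 277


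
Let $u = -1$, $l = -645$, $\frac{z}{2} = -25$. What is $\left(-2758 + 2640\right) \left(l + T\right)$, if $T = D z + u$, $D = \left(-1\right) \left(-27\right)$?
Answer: $235528$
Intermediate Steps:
$z = -50$ ($z = 2 \left(-25\right) = -50$)
$D = 27$
$T = -1351$ ($T = 27 \left(-50\right) - 1 = -1350 - 1 = -1351$)
$\left(-2758 + 2640\right) \left(l + T\right) = \left(-2758 + 2640\right) \left(-645 - 1351\right) = \left(-118\right) \left(-1996\right) = 235528$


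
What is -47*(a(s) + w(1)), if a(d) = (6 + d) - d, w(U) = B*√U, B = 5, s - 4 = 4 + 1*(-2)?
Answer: -517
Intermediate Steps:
s = 6 (s = 4 + (4 + 1*(-2)) = 4 + (4 - 2) = 4 + 2 = 6)
w(U) = 5*√U
a(d) = 6
-47*(a(s) + w(1)) = -47*(6 + 5*√1) = -47*(6 + 5*1) = -47*(6 + 5) = -47*11 = -517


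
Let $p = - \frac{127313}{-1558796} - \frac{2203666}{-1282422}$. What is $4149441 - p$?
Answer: $\frac{4147435609867677485}{999517141956} \approx 4.1494 \cdot 10^{6}$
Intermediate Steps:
$p = \frac{1799167369111}{999517141956}$ ($p = \left(-127313\right) \left(- \frac{1}{1558796}\right) - - \frac{1101833}{641211} = \frac{127313}{1558796} + \frac{1101833}{641211} = \frac{1799167369111}{999517141956} \approx 1.8$)
$4149441 - p = 4149441 - \frac{1799167369111}{999517141956} = \frac{4147435609867677485}{999517141956}$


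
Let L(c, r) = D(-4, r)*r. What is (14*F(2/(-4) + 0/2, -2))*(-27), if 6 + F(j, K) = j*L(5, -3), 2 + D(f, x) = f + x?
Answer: 7371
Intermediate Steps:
D(f, x) = -2 + f + x (D(f, x) = -2 + (f + x) = -2 + f + x)
L(c, r) = r*(-6 + r) (L(c, r) = (-2 - 4 + r)*r = (-6 + r)*r = r*(-6 + r))
F(j, K) = -6 + 27*j (F(j, K) = -6 + j*(-3*(-6 - 3)) = -6 + j*(-3*(-9)) = -6 + j*27 = -6 + 27*j)
(14*F(2/(-4) + 0/2, -2))*(-27) = (14*(-6 + 27*(2/(-4) + 0/2)))*(-27) = (14*(-6 + 27*(2*(-1/4) + 0*(1/2))))*(-27) = (14*(-6 + 27*(-1/2 + 0)))*(-27) = (14*(-6 + 27*(-1/2)))*(-27) = (14*(-6 - 27/2))*(-27) = (14*(-39/2))*(-27) = -273*(-27) = 7371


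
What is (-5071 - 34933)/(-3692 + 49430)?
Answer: -20002/22869 ≈ -0.87463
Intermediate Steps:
(-5071 - 34933)/(-3692 + 49430) = -40004/45738 = -40004*1/45738 = -20002/22869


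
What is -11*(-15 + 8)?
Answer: 77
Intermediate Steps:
-11*(-15 + 8) = -11*(-7) = 77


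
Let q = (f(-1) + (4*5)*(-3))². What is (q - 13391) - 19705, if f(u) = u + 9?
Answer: -30392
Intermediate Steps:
f(u) = 9 + u
q = 2704 (q = ((9 - 1) + (4*5)*(-3))² = (8 + 20*(-3))² = (8 - 60)² = (-52)² = 2704)
(q - 13391) - 19705 = (2704 - 13391) - 19705 = -10687 - 19705 = -30392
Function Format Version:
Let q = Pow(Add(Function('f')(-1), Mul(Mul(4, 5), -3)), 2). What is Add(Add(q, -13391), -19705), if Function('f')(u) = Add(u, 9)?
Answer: -30392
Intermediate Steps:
Function('f')(u) = Add(9, u)
q = 2704 (q = Pow(Add(Add(9, -1), Mul(Mul(4, 5), -3)), 2) = Pow(Add(8, Mul(20, -3)), 2) = Pow(Add(8, -60), 2) = Pow(-52, 2) = 2704)
Add(Add(q, -13391), -19705) = Add(Add(2704, -13391), -19705) = Add(-10687, -19705) = -30392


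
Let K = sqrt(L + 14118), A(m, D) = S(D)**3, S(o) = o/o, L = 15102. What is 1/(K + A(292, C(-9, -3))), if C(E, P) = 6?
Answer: -1/29219 + 2*sqrt(7305)/29219 ≈ 0.0058160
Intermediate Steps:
S(o) = 1
A(m, D) = 1 (A(m, D) = 1**3 = 1)
K = 2*sqrt(7305) (K = sqrt(15102 + 14118) = sqrt(29220) = 2*sqrt(7305) ≈ 170.94)
1/(K + A(292, C(-9, -3))) = 1/(2*sqrt(7305) + 1) = 1/(1 + 2*sqrt(7305))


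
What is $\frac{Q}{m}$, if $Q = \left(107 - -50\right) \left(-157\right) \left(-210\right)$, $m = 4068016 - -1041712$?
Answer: $\frac{2588145}{2554864} \approx 1.013$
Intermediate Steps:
$m = 5109728$ ($m = 4068016 + 1041712 = 5109728$)
$Q = 5176290$ ($Q = \left(107 + 50\right) \left(-157\right) \left(-210\right) = 157 \left(-157\right) \left(-210\right) = \left(-24649\right) \left(-210\right) = 5176290$)
$\frac{Q}{m} = \frac{5176290}{5109728} = 5176290 \cdot \frac{1}{5109728} = \frac{2588145}{2554864}$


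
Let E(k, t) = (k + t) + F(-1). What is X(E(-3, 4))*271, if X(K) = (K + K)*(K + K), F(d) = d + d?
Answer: 1084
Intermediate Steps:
F(d) = 2*d
E(k, t) = -2 + k + t (E(k, t) = (k + t) + 2*(-1) = (k + t) - 2 = -2 + k + t)
X(K) = 4*K² (X(K) = (2*K)*(2*K) = 4*K²)
X(E(-3, 4))*271 = (4*(-2 - 3 + 4)²)*271 = (4*(-1)²)*271 = (4*1)*271 = 4*271 = 1084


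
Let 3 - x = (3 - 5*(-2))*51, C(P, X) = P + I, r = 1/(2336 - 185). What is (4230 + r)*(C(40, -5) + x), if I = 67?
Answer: -5031598243/2151 ≈ -2.3392e+6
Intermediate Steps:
r = 1/2151 ≈ 0.00046490
C(P, X) = 67 + P (C(P, X) = P + 67 = 67 + P)
x = -660 (x = 3 - (3 - 5*(-2))*51 = 3 - (3 + 10)*51 = 3 - 13*51 = 3 - 1*663 = 3 - 663 = -660)
(4230 + r)*(C(40, -5) + x) = (4230 + 1/2151)*((67 + 40) - 660) = 9098731*(107 - 660)/2151 = (9098731/2151)*(-553) = -5031598243/2151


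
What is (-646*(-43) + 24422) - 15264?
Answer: 36936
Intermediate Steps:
(-646*(-43) + 24422) - 15264 = (27778 + 24422) - 15264 = 52200 - 15264 = 36936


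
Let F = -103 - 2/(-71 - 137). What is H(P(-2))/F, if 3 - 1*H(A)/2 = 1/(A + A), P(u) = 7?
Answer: -4264/74977 ≈ -0.056871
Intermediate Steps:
H(A) = 6 - 1/A (H(A) = 6 - 2/(A + A) = 6 - 2*1/(2*A) = 6 - 1/A)
F = -10711/104 (F = -103 - 2/(-208) = -103 - 1/208*(-2) = -103 + 1/104 = -10711/104 ≈ -102.99)
H(P(-2))/F = (6 - 1/7)/(-10711/104) = (6 - 1*⅐)*(-104/10711) = (6 - ⅐)*(-104/10711) = (41/7)*(-104/10711) = -4264/74977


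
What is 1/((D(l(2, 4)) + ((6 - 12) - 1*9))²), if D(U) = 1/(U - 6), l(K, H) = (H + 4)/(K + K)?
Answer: 16/3721 ≈ 0.0042999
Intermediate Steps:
l(K, H) = (4 + H)/(2*K) (l(K, H) = (4 + H)/((2*K)) = (4 + H)*(1/(2*K)) = (4 + H)/(2*K))
D(U) = 1/(-6 + U)
1/((D(l(2, 4)) + ((6 - 12) - 1*9))²) = 1/((1/(-6 + (½)*(4 + 4)/2) + ((6 - 12) - 1*9))²) = 1/((1/(-6 + (½)*(½)*8) + (-6 - 9))²) = 1/((1/(-6 + 2) - 15)²) = 1/((1/(-4) - 15)²) = 1/((-¼ - 15)²) = 1/((-61/4)²) = 1/(3721/16) = 16/3721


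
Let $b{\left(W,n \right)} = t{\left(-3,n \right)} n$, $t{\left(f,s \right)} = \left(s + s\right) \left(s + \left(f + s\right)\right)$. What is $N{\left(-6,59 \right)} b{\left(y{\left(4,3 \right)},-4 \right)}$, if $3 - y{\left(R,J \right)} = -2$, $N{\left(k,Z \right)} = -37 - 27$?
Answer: $22528$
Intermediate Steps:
$t{\left(f,s \right)} = 2 s \left(f + 2 s\right)$
$N{\left(k,Z \right)} = -64$
$y{\left(R,J \right)} = 5$ ($y{\left(R,J \right)} = 3 - -2 = 3 + 2 = 5$)
$b{\left(W,n \right)} = 2 n^{2} \left(-3 + 2 n\right)$ ($b{\left(W,n \right)} = 2 n \left(-3 + 2 n\right) n = 2 n^{2} \left(-3 + 2 n\right)$)
$N{\left(-6,59 \right)} b{\left(y{\left(4,3 \right)},-4 \right)} = - 64 \left(-4\right)^{2} \left(-6 + 4 \left(-4\right)\right) = - 64 \cdot 16 \left(-6 - 16\right) = - 64 \cdot 16 \left(-22\right) = \left(-64\right) \left(-352\right) = 22528$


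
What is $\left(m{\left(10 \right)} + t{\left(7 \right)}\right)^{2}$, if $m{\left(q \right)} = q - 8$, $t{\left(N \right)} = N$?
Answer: $81$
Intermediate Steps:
$m{\left(q \right)} = -8 + q$
$\left(m{\left(10 \right)} + t{\left(7 \right)}\right)^{2} = \left(\left(-8 + 10\right) + 7\right)^{2} = \left(2 + 7\right)^{2} = 9^{2} = 81$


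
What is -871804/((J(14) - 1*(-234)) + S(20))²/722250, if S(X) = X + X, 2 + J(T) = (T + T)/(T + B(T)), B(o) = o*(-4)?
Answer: -217951/13293332250 ≈ -1.6396e-5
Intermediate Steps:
B(o) = -4*o
J(T) = -8/3 (J(T) = -2 + (T + T)/(T - 4*T) = -2 + (2*T)/((-3*T)) = -2 + (2*T)*(-1/(3*T)) = -2 - ⅔ = -8/3)
S(X) = 2*X
-871804/((J(14) - 1*(-234)) + S(20))²/722250 = -871804/((-8/3 - 1*(-234)) + 2*20)²/722250 = -871804/((-8/3 + 234) + 40)²*(1/722250) = -871804/(694/3 + 40)²*(1/722250) = -871804/((814/3)²)*(1/722250) = -871804/662596/9*(1/722250) = -871804*9/662596*(1/722250) = -1961559/165649*1/722250 = -217951/13293332250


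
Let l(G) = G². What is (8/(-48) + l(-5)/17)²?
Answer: 17689/10404 ≈ 1.7002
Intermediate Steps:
(8/(-48) + l(-5)/17)² = (8/(-48) + (-5)²/17)² = (8*(-1/48) + 25*(1/17))² = (-⅙ + 25/17)² = (133/102)² = 17689/10404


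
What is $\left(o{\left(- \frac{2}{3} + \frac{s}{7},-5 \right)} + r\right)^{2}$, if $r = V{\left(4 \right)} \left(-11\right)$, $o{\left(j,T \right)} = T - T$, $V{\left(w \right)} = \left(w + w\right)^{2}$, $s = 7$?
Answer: $495616$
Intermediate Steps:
$V{\left(w \right)} = 4 w^{2}$ ($V{\left(w \right)} = \left(2 w\right)^{2} = 4 w^{2}$)
$o{\left(j,T \right)} = 0$
$r = -704$ ($r = 4 \cdot 4^{2} \left(-11\right) = 4 \cdot 16 \left(-11\right) = 64 \left(-11\right) = -704$)
$\left(o{\left(- \frac{2}{3} + \frac{s}{7},-5 \right)} + r\right)^{2} = \left(0 - 704\right)^{2} = \left(-704\right)^{2} = 495616$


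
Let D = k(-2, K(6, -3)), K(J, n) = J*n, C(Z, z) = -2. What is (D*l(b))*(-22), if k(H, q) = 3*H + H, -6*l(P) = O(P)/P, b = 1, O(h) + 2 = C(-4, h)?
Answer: 352/3 ≈ 117.33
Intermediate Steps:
O(h) = -4 (O(h) = -2 - 2 = -4)
l(P) = 2/(3*P) (l(P) = -(-2)/(3*P) = 2/(3*P))
k(H, q) = 4*H
D = -8 (D = 4*(-2) = -8)
(D*l(b))*(-22) = -16/(3*1)*(-22) = -16/3*(-22) = 352/3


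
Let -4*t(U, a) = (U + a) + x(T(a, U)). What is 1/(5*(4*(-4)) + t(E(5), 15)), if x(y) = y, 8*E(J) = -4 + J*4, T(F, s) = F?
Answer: -1/88 ≈ -0.011364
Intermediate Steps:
E(J) = -1/2 + J/2 (E(J) = (-4 + J*4)/8 = (-4 + 4*J)/8 = -1/2 + J/2)
t(U, a) = -a/2 - U/4 (t(U, a) = -((U + a) + a)/4 = -(U + 2*a)/4 = -a/2 - U/4)
1/(5*(4*(-4)) + t(E(5), 15)) = 1/(5*(4*(-4)) + (-1/2*15 - (-1/2 + (1/2)*5)/4)) = 1/(5*(-16) + (-15/2 - (-1/2 + 5/2)/4)) = 1/(-80 + (-15/2 - 1/4*2)) = 1/(-80 + (-15/2 - 1/2)) = 1/(-80 - 8) = 1/(-88) = -1/88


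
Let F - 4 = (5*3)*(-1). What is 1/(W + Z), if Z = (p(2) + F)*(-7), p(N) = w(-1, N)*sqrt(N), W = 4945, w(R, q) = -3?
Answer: 279/1401089 - 7*sqrt(2)/8406534 ≈ 0.00019795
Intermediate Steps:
F = -11 (F = 4 + (5*3)*(-1) = 4 + 15*(-1) = 4 - 15 = -11)
p(N) = -3*sqrt(N)
Z = 77 + 21*sqrt(2) (Z = (-3*sqrt(2) - 11)*(-7) = (-11 - 3*sqrt(2))*(-7) = 77 + 21*sqrt(2) ≈ 106.70)
1/(W + Z) = 1/(4945 + (77 + 21*sqrt(2))) = 1/(5022 + 21*sqrt(2))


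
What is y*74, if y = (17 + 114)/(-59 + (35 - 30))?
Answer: -4847/27 ≈ -179.52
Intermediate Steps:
y = -131/54 (y = 131/(-59 + 5) = 131/(-54) = 131*(-1/54) = -131/54 ≈ -2.4259)
y*74 = -131/54*74 = -4847/27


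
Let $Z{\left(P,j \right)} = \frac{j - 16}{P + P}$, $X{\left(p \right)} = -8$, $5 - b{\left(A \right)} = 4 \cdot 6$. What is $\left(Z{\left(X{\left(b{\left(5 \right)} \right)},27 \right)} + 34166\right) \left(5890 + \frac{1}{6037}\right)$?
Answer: $\frac{19437565191495}{96592} \approx 2.0123 \cdot 10^{8}$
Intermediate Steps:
$b{\left(A \right)} = -19$ ($b{\left(A \right)} = 5 - 4 \cdot 6 = 5 - 24 = -19$)
$Z{\left(P,j \right)} = \frac{-16 + j}{2 P}$
$\left(Z{\left(X{\left(b{\left(5 \right)} \right)},27 \right)} + 34166\right) \left(5890 + \frac{1}{6037}\right) = \left(\frac{-16 + 27}{2 \left(-8\right)} + 34166\right) \left(5890 + \frac{1}{6037}\right) = \left(\frac{1}{2} \left(- \frac{1}{8}\right) 11 + 34166\right) \left(5890 + \frac{1}{6037}\right) = \left(- \frac{11}{16} + 34166\right) \frac{35557931}{6037} = \frac{546645}{16} \cdot \frac{35557931}{6037} = \frac{19437565191495}{96592}$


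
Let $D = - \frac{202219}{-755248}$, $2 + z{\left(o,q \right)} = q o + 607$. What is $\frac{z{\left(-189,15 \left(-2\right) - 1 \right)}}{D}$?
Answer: $\frac{4881923072}{202219} \approx 24142.0$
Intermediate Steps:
$z{\left(o,q \right)} = 605 + o q$ ($z{\left(o,q \right)} = -2 + \left(q o + 607\right) = -2 + \left(o q + 607\right) = -2 + \left(607 + o q\right) = 605 + o q$)
$D = \frac{202219}{755248}$ ($D = \left(-202219\right) \left(- \frac{1}{755248}\right) = \frac{202219}{755248} \approx 0.26775$)
$\frac{z{\left(-189,15 \left(-2\right) - 1 \right)}}{D} = \frac{605 - 189 \left(15 \left(-2\right) - 1\right)}{\frac{202219}{755248}} = \left(605 - 189 \left(-30 - 1\right)\right) \frac{755248}{202219} = \left(605 - -5859\right) \frac{755248}{202219} = \left(605 + 5859\right) \frac{755248}{202219} = 6464 \cdot \frac{755248}{202219} = \frac{4881923072}{202219}$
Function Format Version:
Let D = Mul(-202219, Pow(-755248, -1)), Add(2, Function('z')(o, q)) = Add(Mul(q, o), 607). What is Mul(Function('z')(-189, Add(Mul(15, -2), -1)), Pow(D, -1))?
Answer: Rational(4881923072, 202219) ≈ 24142.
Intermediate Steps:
Function('z')(o, q) = Add(605, Mul(o, q)) (Function('z')(o, q) = Add(-2, Add(Mul(q, o), 607)) = Add(-2, Add(Mul(o, q), 607)) = Add(-2, Add(607, Mul(o, q))) = Add(605, Mul(o, q)))
D = Rational(202219, 755248) (D = Mul(-202219, Rational(-1, 755248)) = Rational(202219, 755248) ≈ 0.26775)
Mul(Function('z')(-189, Add(Mul(15, -2), -1)), Pow(D, -1)) = Mul(Add(605, Mul(-189, Add(Mul(15, -2), -1))), Pow(Rational(202219, 755248), -1)) = Mul(Add(605, Mul(-189, Add(-30, -1))), Rational(755248, 202219)) = Mul(Add(605, Mul(-189, -31)), Rational(755248, 202219)) = Mul(Add(605, 5859), Rational(755248, 202219)) = Mul(6464, Rational(755248, 202219)) = Rational(4881923072, 202219)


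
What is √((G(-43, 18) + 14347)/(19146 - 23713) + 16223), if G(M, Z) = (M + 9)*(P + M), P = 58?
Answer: 2*√84576962617/4567 ≈ 127.36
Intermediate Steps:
G(M, Z) = (9 + M)*(58 + M) (G(M, Z) = (M + 9)*(58 + M) = (9 + M)*(58 + M))
√((G(-43, 18) + 14347)/(19146 - 23713) + 16223) = √(((522 + (-43)² + 67*(-43)) + 14347)/(19146 - 23713) + 16223) = √(((522 + 1849 - 2881) + 14347)/(-4567) + 16223) = √((-510 + 14347)*(-1/4567) + 16223) = √(13837*(-1/4567) + 16223) = √(-13837/4567 + 16223) = √(74076604/4567) = 2*√84576962617/4567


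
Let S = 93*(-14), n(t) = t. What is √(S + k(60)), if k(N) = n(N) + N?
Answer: I*√1182 ≈ 34.38*I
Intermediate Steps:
S = -1302
k(N) = 2*N (k(N) = N + N = 2*N)
√(S + k(60)) = √(-1302 + 2*60) = √(-1302 + 120) = √(-1182) = I*√1182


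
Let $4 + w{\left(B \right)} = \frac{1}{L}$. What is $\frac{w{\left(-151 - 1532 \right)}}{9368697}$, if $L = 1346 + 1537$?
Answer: $- \frac{887}{2077688727} \approx -4.2692 \cdot 10^{-7}$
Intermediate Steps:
$L = 2883$
$w{\left(B \right)} = - \frac{11531}{2883}$ ($w{\left(B \right)} = -4 + \frac{1}{2883} = - \frac{11531}{2883}$)
$\frac{w{\left(-151 - 1532 \right)}}{9368697} = - \frac{11531}{2883 \cdot 9368697} = \left(- \frac{11531}{2883}\right) \frac{1}{9368697} = - \frac{887}{2077688727}$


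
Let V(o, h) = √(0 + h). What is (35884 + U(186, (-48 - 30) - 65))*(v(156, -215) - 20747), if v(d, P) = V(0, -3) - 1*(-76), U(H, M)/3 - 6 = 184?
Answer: -753540634 + 36454*I*√3 ≈ -7.5354e+8 + 63140.0*I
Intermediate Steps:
V(o, h) = √h
U(H, M) = 570 (U(H, M) = 18 + 3*184 = 18 + 552 = 570)
v(d, P) = 76 + I*√3 (v(d, P) = √(-3) - 1*(-76) = I*√3 + 76 = 76 + I*√3)
(35884 + U(186, (-48 - 30) - 65))*(v(156, -215) - 20747) = (35884 + 570)*((76 + I*√3) - 20747) = 36454*(-20671 + I*√3) = -753540634 + 36454*I*√3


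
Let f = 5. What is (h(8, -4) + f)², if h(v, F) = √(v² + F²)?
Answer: 105 + 40*√5 ≈ 194.44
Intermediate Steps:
h(v, F) = √(F² + v²)
(h(8, -4) + f)² = (√((-4)² + 8²) + 5)² = (√(16 + 64) + 5)² = (√80 + 5)² = (4*√5 + 5)² = (5 + 4*√5)²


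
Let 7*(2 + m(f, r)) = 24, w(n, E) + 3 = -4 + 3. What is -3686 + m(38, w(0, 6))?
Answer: -25792/7 ≈ -3684.6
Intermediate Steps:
w(n, E) = -4 (w(n, E) = -3 + (-4 + 3) = -3 - 1 = -4)
m(f, r) = 10/7 (m(f, r) = -2 + (1/7)*24 = -2 + 24/7 = 10/7)
-3686 + m(38, w(0, 6)) = -3686 + 10/7 = -25792/7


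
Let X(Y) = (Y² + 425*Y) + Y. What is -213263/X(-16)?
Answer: 213263/6560 ≈ 32.510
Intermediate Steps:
X(Y) = Y² + 426*Y
-213263/X(-16) = -213263*(-1/(16*(426 - 16))) = -213263/((-16*410)) = -213263/(-6560) = -213263*(-1/6560) = 213263/6560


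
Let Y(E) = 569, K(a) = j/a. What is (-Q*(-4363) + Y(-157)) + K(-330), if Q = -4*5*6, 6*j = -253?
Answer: -94138357/180 ≈ -5.2299e+5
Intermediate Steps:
j = -253/6 (j = (1/6)*(-253) = -253/6 ≈ -42.167)
Q = -120 (Q = -20*6 = -120)
K(a) = -253/(6*a)
(-Q*(-4363) + Y(-157)) + K(-330) = (-1*(-120)*(-4363) + 569) - 253/6/(-330) = (120*(-4363) + 569) - 253/6*(-1/330) = (-523560 + 569) + 23/180 = -522991 + 23/180 = -94138357/180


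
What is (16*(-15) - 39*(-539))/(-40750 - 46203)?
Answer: -20781/86953 ≈ -0.23899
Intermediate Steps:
(16*(-15) - 39*(-539))/(-40750 - 46203) = (-240 + 21021)/(-86953) = 20781*(-1/86953) = -20781/86953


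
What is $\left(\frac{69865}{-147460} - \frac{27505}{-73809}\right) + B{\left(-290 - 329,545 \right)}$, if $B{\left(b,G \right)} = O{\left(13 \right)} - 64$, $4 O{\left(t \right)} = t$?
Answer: $- \frac{33114809662}{544193757} \approx -60.851$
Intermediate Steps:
$O{\left(t \right)} = \frac{t}{4}$
$B{\left(b,G \right)} = - \frac{243}{4}$ ($B{\left(b,G \right)} = \frac{1}{4} \cdot 13 - 64 = \frac{13}{4} - 64 = - \frac{243}{4}$)
$\left(\frac{69865}{-147460} - \frac{27505}{-73809}\right) + B{\left(-290 - 329,545 \right)} = \left(\frac{69865}{-147460} - \frac{27505}{-73809}\right) - \frac{243}{4} = \left(69865 \left(- \frac{1}{147460}\right) - - \frac{27505}{73809}\right) - \frac{243}{4} = \left(- \frac{13973}{29492} + \frac{27505}{73809}\right) - \frac{243}{4} = - \frac{220155697}{2176775028} - \frac{243}{4} = - \frac{33114809662}{544193757}$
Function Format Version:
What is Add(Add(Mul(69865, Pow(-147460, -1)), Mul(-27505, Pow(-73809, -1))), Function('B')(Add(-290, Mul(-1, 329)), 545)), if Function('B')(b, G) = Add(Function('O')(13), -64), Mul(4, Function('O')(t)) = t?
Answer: Rational(-33114809662, 544193757) ≈ -60.851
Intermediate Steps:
Function('O')(t) = Mul(Rational(1, 4), t)
Function('B')(b, G) = Rational(-243, 4) (Function('B')(b, G) = Add(Mul(Rational(1, 4), 13), -64) = Add(Rational(13, 4), -64) = Rational(-243, 4))
Add(Add(Mul(69865, Pow(-147460, -1)), Mul(-27505, Pow(-73809, -1))), Function('B')(Add(-290, Mul(-1, 329)), 545)) = Add(Add(Mul(69865, Pow(-147460, -1)), Mul(-27505, Pow(-73809, -1))), Rational(-243, 4)) = Add(Add(Mul(69865, Rational(-1, 147460)), Mul(-27505, Rational(-1, 73809))), Rational(-243, 4)) = Add(Add(Rational(-13973, 29492), Rational(27505, 73809)), Rational(-243, 4)) = Add(Rational(-220155697, 2176775028), Rational(-243, 4)) = Rational(-33114809662, 544193757)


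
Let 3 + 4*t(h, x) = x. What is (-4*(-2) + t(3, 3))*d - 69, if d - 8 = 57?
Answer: 451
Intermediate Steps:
d = 65 (d = 8 + 57 = 65)
t(h, x) = -¾ + x/4
(-4*(-2) + t(3, 3))*d - 69 = (-4*(-2) + (-¾ + (¼)*3))*65 - 69 = (8 + (-¾ + ¾))*65 - 69 = (8 + 0)*65 - 69 = 8*65 - 69 = 520 - 69 = 451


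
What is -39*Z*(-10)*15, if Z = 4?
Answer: 23400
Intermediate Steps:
-39*Z*(-10)*15 = -156*(-10)*15 = -39*(-40)*15 = 1560*15 = 23400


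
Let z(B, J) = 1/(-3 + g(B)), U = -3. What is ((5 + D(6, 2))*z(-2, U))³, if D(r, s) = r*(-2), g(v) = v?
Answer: 343/125 ≈ 2.7440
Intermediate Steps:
D(r, s) = -2*r
z(B, J) = 1/(-3 + B)
((5 + D(6, 2))*z(-2, U))³ = ((5 - 2*6)/(-3 - 2))³ = ((5 - 12)/(-5))³ = (-7*(-⅕))³ = (7/5)³ = 343/125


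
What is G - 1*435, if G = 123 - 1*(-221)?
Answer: -91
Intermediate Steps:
G = 344 (G = 123 + 221 = 344)
G - 1*435 = 344 - 1*435 = 344 - 435 = -91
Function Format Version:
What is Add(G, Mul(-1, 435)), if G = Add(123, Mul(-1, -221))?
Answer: -91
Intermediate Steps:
G = 344 (G = Add(123, 221) = 344)
Add(G, Mul(-1, 435)) = Add(344, Mul(-1, 435)) = Add(344, -435) = -91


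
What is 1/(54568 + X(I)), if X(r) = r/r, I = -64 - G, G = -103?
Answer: 1/54569 ≈ 1.8325e-5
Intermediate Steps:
I = 39 (I = -64 - 1*(-103) = -64 + 103 = 39)
X(r) = 1
1/(54568 + X(I)) = 1/(54568 + 1) = 1/54569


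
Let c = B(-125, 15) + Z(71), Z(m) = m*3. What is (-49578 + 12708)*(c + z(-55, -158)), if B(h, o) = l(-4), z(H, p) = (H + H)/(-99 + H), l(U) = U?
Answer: -54125160/7 ≈ -7.7322e+6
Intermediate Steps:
z(H, p) = 2*H/(-99 + H) (z(H, p) = (2*H)/(-99 + H) = 2*H/(-99 + H))
B(h, o) = -4
Z(m) = 3*m
c = 209 (c = -4 + 3*71 = -4 + 213 = 209)
(-49578 + 12708)*(c + z(-55, -158)) = (-49578 + 12708)*(209 + 2*(-55)/(-99 - 55)) = -36870*(209 + 2*(-55)/(-154)) = -36870*(209 + 2*(-55)*(-1/154)) = -36870*(209 + 5/7) = -36870*1468/7 = -54125160/7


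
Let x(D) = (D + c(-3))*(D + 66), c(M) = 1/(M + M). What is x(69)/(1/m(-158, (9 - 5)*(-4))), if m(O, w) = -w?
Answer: 148680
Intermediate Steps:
c(M) = 1/(2*M)
x(D) = (66 + D)*(-⅙ + D) (x(D) = (D + (½)/(-3))*(D + 66) = (D + (½)*(-⅓))*(66 + D) = (D - ⅙)*(66 + D) = (-⅙ + D)*(66 + D) = (66 + D)*(-⅙ + D))
x(69)/(1/m(-158, (9 - 5)*(-4))) = (-11 + 69² + (395/6)*69)/(1/(-(9 - 5)*(-4))) = (-11 + 4761 + 9085/2)/(1/(-4*(-4))) = 18585/(2*(1/(-1*(-16)))) = 18585/(2*(1/16)) = (18585/2)*16 = 148680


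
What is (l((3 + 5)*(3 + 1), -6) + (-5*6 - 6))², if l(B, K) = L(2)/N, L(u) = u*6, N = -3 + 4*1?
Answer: 576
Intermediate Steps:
N = 1 (N = -3 + 4 = 1)
L(u) = 6*u
l(B, K) = 12 (l(B, K) = (6*2)/1 = 12*1 = 12)
(l((3 + 5)*(3 + 1), -6) + (-5*6 - 6))² = (12 + (-5*6 - 6))² = (12 + (-30 - 6))² = (12 - 36)² = (-24)² = 576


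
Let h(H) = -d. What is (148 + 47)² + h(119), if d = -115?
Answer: 38140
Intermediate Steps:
h(H) = 115 (h(H) = -1*(-115) = 115)
(148 + 47)² + h(119) = (148 + 47)² + 115 = 195² + 115 = 38025 + 115 = 38140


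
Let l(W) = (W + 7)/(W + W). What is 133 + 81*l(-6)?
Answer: 505/4 ≈ 126.25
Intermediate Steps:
l(W) = (7 + W)/(2*W) (l(W) = (7 + W)/((2*W)) = (7 + W)*(1/(2*W)) = (7 + W)/(2*W))
133 + 81*l(-6) = 133 + 81*((½)*(7 - 6)/(-6)) = 133 + 81*((½)*(-⅙)*1) = 133 + 81*(-1/12) = 133 - 27/4 = 505/4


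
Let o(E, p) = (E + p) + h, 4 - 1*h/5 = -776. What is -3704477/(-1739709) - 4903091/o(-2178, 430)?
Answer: -8521979506015/3743853768 ≈ -2276.3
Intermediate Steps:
h = 3900 (h = 20 - 5*(-776) = 20 + 3880 = 3900)
o(E, p) = 3900 + E + p (o(E, p) = (E + p) + 3900 = 3900 + E + p)
-3704477/(-1739709) - 4903091/o(-2178, 430) = -3704477/(-1739709) - 4903091/(3900 - 2178 + 430) = -3704477*(-1/1739709) - 4903091/2152 = 3704477/1739709 - 4903091*1/2152 = 3704477/1739709 - 4903091/2152 = -8521979506015/3743853768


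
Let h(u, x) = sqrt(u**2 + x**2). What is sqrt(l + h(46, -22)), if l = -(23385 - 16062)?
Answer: sqrt(-7323 + 10*sqrt(26)) ≈ 85.276*I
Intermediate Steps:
l = -7323 (l = -1*7323 = -7323)
sqrt(l + h(46, -22)) = sqrt(-7323 + sqrt(46**2 + (-22)**2)) = sqrt(-7323 + sqrt(2116 + 484)) = sqrt(-7323 + sqrt(2600)) = sqrt(-7323 + 10*sqrt(26))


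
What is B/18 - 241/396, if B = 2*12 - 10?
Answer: 67/396 ≈ 0.16919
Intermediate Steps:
B = 14 (B = 24 - 10 = 14)
B/18 - 241/396 = 14/18 - 241/396 = 14*(1/18) - 241*1/396 = 7/9 - 241/396 = 67/396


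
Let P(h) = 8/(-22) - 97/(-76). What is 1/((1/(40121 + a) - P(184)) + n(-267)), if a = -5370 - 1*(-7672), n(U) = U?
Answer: -35465628/9501690589 ≈ -0.0037326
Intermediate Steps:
P(h) = 763/836 (P(h) = 8*(-1/22) - 97*(-1/76) = -4/11 + 97/76 = 763/836)
a = 2302 (a = -5370 + 7672 = 2302)
1/((1/(40121 + a) - P(184)) + n(-267)) = 1/((1/(40121 + 2302) - 1*763/836) - 267) = 1/((1/42423 - 763/836) - 267) = 1/(-32367913/35465628 - 267) = 1/(-9501690589/35465628) = -35465628/9501690589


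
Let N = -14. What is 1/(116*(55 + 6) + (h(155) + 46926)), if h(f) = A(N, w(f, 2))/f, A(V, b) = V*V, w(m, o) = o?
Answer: 155/8370506 ≈ 1.8517e-5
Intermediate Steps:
A(V, b) = V²
h(f) = 196/f (h(f) = (-14)²/f = 196/f)
1/(116*(55 + 6) + (h(155) + 46926)) = 1/(116*(55 + 6) + (196/155 + 46926)) = 1/(116*61 + (196*(1/155) + 46926)) = 1/(7076 + (196/155 + 46926)) = 1/(7076 + 7273726/155) = 1/(8370506/155) = 155/8370506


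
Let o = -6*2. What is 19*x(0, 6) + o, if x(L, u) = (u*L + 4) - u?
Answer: -50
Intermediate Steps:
x(L, u) = 4 - u + L*u (x(L, u) = (L*u + 4) - u = (4 + L*u) - u = 4 - u + L*u)
o = -12
19*x(0, 6) + o = 19*(4 - 1*6 + 0*6) - 12 = 19*(4 - 6 + 0) - 12 = 19*(-2) - 12 = -38 - 12 = -50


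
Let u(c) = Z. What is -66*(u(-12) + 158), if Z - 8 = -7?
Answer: -10494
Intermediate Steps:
Z = 1 (Z = 8 - 7 = 1)
u(c) = 1
-66*(u(-12) + 158) = -66*(1 + 158) = -66*159 = -10494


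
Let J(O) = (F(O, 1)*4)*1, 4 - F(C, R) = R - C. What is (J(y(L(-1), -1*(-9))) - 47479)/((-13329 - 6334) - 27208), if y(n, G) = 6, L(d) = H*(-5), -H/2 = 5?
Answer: 4313/4261 ≈ 1.0122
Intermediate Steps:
H = -10 (H = -2*5 = -10)
L(d) = 50 (L(d) = -10*(-5) = 50)
F(C, R) = 4 + C - R (F(C, R) = 4 - (R - C) = 4 + (C - R) = 4 + C - R)
J(O) = 12 + 4*O (J(O) = ((4 + O - 1*1)*4)*1 = ((4 + O - 1)*4)*1 = ((3 + O)*4)*1 = (12 + 4*O)*1 = 12 + 4*O)
(J(y(L(-1), -1*(-9))) - 47479)/((-13329 - 6334) - 27208) = ((12 + 4*6) - 47479)/((-13329 - 6334) - 27208) = ((12 + 24) - 47479)/(-19663 - 27208) = (36 - 47479)/(-46871) = -47443*(-1/46871) = 4313/4261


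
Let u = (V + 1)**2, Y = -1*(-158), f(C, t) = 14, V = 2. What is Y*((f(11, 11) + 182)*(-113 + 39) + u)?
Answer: -2290210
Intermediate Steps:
Y = 158
u = 9 (u = (2 + 1)**2 = 3**2 = 9)
Y*((f(11, 11) + 182)*(-113 + 39) + u) = 158*((14 + 182)*(-113 + 39) + 9) = 158*(196*(-74) + 9) = 158*(-14504 + 9) = 158*(-14495) = -2290210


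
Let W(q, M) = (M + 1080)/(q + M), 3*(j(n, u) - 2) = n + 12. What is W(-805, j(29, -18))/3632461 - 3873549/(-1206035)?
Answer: 33318977152005707/10373912241855680 ≈ 3.2118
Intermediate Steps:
j(n, u) = 6 + n/3 (j(n, u) = 2 + (n + 12)/3 = 2 + (12 + n)/3 = 2 + (4 + n/3) = 6 + n/3)
W(q, M) = (1080 + M)/(M + q)
W(-805, j(29, -18))/3632461 - 3873549/(-1206035) = ((1080 + (6 + (1/3)*29))/((6 + (1/3)*29) - 805))/3632461 - 3873549/(-1206035) = ((1080 + (6 + 29/3))/((6 + 29/3) - 805))*(1/3632461) - 3873549*(-1/1206035) = ((1080 + 47/3)/(47/3 - 805))*(1/3632461) + 3873549/1206035 = ((3287/3)/(-2368/3))*(1/3632461) + 3873549/1206035 = -3/2368*3287/3*(1/3632461) + 3873549/1206035 = -3287/2368*1/3632461 + 3873549/1206035 = -3287/8601667648 + 3873549/1206035 = 33318977152005707/10373912241855680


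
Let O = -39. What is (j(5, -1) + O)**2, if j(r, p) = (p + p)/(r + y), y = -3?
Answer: 1600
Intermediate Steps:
j(r, p) = 2*p/(-3 + r) (j(r, p) = (p + p)/(r - 3) = (2*p)/(-3 + r) = 2*p/(-3 + r))
(j(5, -1) + O)**2 = (2*(-1)/(-3 + 5) - 39)**2 = (2*(-1)/2 - 39)**2 = (2*(-1)*(1/2) - 39)**2 = (-1 - 39)**2 = (-40)**2 = 1600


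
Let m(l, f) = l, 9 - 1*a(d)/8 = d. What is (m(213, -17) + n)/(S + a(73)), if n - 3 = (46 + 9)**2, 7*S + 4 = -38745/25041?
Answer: -189368389/29961951 ≈ -6.3203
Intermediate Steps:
a(d) = 72 - 8*d
S = -46303/58429 (S = -4/7 + (-38745/25041)/7 = -4/7 + (-38745*1/25041)/7 = -4/7 + (1/7)*(-12915/8347) = -4/7 - 1845/8347 = -46303/58429 ≈ -0.79247)
n = 3028 (n = 3 + (46 + 9)**2 = 3 + 55**2 = 3 + 3025 = 3028)
(m(213, -17) + n)/(S + a(73)) = (213 + 3028)/(-46303/58429 + (72 - 8*73)) = 3241/(-46303/58429 + (72 - 584)) = 3241/(-46303/58429 - 512) = 3241/(-29961951/58429) = 3241*(-58429/29961951) = -189368389/29961951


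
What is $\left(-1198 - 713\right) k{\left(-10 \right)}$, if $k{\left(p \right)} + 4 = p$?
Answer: $26754$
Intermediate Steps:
$k{\left(p \right)} = -4 + p$
$\left(-1198 - 713\right) k{\left(-10 \right)} = \left(-1198 - 713\right) \left(-4 - 10\right) = \left(-1911\right) \left(-14\right) = 26754$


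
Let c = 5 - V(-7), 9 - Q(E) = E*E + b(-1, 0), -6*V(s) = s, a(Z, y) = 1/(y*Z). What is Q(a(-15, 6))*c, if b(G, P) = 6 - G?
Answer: 372577/48600 ≈ 7.6662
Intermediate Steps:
a(Z, y) = 1/(Z*y)
V(s) = -s/6
Q(E) = 2 - E² (Q(E) = 9 - (E*E + (6 - 1*(-1))) = 9 - (E² + (6 + 1)) = 9 - (E² + 7) = 9 - (7 + E²) = 9 + (-7 - E²) = 2 - E²)
c = 23/6 (c = 5 - (-1)*(-7)/6 = 5 - 1*7/6 = 5 - 7/6 = 23/6 ≈ 3.8333)
Q(a(-15, 6))*c = (2 - (1/(-15*6))²)*(23/6) = (2 - (-1/15*⅙)²)*(23/6) = (2 - (-1/90)²)*(23/6) = (2 - 1*1/8100)*(23/6) = (2 - 1/8100)*(23/6) = (16199/8100)*(23/6) = 372577/48600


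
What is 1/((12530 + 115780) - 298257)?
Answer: -1/169947 ≈ -5.8842e-6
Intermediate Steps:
1/((12530 + 115780) - 298257) = 1/(128310 - 298257) = 1/(-169947) = -1/169947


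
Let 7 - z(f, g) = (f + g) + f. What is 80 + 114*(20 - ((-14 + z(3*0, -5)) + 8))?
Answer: 1676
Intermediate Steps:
z(f, g) = 7 - g - 2*f (z(f, g) = 7 - ((f + g) + f) = 7 - (g + 2*f) = 7 + (-g - 2*f) = 7 - g - 2*f)
80 + 114*(20 - ((-14 + z(3*0, -5)) + 8)) = 80 + 114*(20 - ((-14 + (7 - 1*(-5) - 6*0)) + 8)) = 80 + 114*(20 - ((-14 + (7 + 5 - 2*0)) + 8)) = 80 + 114*(20 - ((-14 + (7 + 5 + 0)) + 8)) = 80 + 114*(20 - ((-14 + 12) + 8)) = 80 + 114*(20 - (-2 + 8)) = 80 + 114*(20 - 1*6) = 80 + 114*(20 - 6) = 80 + 114*14 = 80 + 1596 = 1676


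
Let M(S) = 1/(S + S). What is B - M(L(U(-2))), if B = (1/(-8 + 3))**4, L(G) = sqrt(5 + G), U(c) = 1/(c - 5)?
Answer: 1/625 - sqrt(238)/68 ≈ -0.22527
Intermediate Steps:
U(c) = 1/(-5 + c)
B = 1/625 (B = (1/(-5))**4 = (-1/5)**4 = 1/625 ≈ 0.0016000)
M(S) = 1/(2*S)
B - M(L(U(-2))) = 1/625 - 1/(2*(sqrt(5 + 1/(-5 - 2)))) = 1/625 - 1/(2*(sqrt(5 + 1/(-7)))) = 1/625 - 1/(2*(sqrt(5 - 1/7))) = 1/625 - 1/(2*(sqrt(34/7))) = 1/625 - 1/(2*(sqrt(238)/7)) = 1/625 - sqrt(238)/34/2 = 1/625 - sqrt(238)/68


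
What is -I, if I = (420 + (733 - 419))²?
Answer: -538756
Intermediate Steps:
I = 538756 (I = (420 + 314)² = 734² = 538756)
-I = -1*538756 = -538756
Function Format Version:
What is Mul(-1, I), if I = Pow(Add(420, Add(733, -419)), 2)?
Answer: -538756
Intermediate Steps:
I = 538756 (I = Pow(Add(420, 314), 2) = Pow(734, 2) = 538756)
Mul(-1, I) = Mul(-1, 538756) = -538756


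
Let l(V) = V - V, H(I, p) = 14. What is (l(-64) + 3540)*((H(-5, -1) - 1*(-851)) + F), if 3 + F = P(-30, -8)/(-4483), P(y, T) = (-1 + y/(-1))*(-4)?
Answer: 13680195480/4483 ≈ 3.0516e+6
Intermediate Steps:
l(V) = 0
P(y, T) = 4 + 4*y (P(y, T) = (-1 + y*(-1))*(-4) = (-1 - y)*(-4) = 4 + 4*y)
F = -13333/4483 (F = -3 + (4 + 4*(-30))/(-4483) = -3 + (4 - 120)*(-1/4483) = -3 - 116*(-1/4483) = -3 + 116/4483 = -13333/4483 ≈ -2.9741)
(l(-64) + 3540)*((H(-5, -1) - 1*(-851)) + F) = (0 + 3540)*((14 - 1*(-851)) - 13333/4483) = 3540*((14 + 851) - 13333/4483) = 3540*(865 - 13333/4483) = 3540*(3864462/4483) = 13680195480/4483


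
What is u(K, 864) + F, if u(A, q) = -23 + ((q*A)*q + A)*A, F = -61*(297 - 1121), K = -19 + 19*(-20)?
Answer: 118843119138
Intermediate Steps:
K = -399 (K = -19 - 380 = -399)
F = 50264 (F = -61*(-824) = 50264)
u(A, q) = -23 + A*(A + A*q**2) (u(A, q) = -23 + ((A*q)*q + A)*A = -23 + (A*q**2 + A)*A = -23 + (A + A*q**2)*A = -23 + A*(A + A*q**2))
u(K, 864) + F = (-23 + (-399)**2 + (-399)**2*864**2) + 50264 = (-23 + 159201 + 159201*746496) + 50264 = (-23 + 159201 + 118842909696) + 50264 = 118843068874 + 50264 = 118843119138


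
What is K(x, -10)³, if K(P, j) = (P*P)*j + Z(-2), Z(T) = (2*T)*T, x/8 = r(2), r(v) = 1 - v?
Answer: -252435968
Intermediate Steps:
x = -8 (x = 8*(1 - 1*2) = 8*(1 - 2) = 8*(-1) = -8)
Z(T) = 2*T²
K(P, j) = 8 + j*P² (K(P, j) = (P*P)*j + 2*(-2)² = P²*j + 2*4 = j*P² + 8 = 8 + j*P²)
K(x, -10)³ = (8 - 10*(-8)²)³ = (8 - 10*64)³ = (8 - 640)³ = (-632)³ = -252435968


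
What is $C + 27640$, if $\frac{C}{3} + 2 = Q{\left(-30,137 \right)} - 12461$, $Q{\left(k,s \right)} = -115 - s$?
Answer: $-10505$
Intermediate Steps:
$C = -38145$ ($C = -6 + 3 \left(\left(-115 - 137\right) - 12461\right) = -6 + 3 \left(-252 - 12461\right) = -6 + 3 \left(-12713\right) = -6 - 38139 = -38145$)
$C + 27640 = -38145 + 27640 = -10505$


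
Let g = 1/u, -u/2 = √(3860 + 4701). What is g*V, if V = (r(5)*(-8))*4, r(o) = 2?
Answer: 32*√8561/8561 ≈ 0.34585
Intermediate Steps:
u = -2*√8561 (u = -2*√(3860 + 4701) = -2*√8561 ≈ -185.05)
V = -64 (V = (2*(-8))*4 = -16*4 = -64)
g = -√8561/17122 (g = 1/(-2*√8561) = -√8561/17122 ≈ -0.0054039)
g*V = -√8561/17122*(-64) = 32*√8561/8561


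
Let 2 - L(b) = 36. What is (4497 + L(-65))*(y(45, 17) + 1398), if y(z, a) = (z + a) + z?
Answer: 6716815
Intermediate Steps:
L(b) = -34 (L(b) = 2 - 1*36 = 2 - 36 = -34)
y(z, a) = a + 2*z (y(z, a) = (a + z) + z = a + 2*z)
(4497 + L(-65))*(y(45, 17) + 1398) = (4497 - 34)*((17 + 2*45) + 1398) = 4463*((17 + 90) + 1398) = 4463*(107 + 1398) = 4463*1505 = 6716815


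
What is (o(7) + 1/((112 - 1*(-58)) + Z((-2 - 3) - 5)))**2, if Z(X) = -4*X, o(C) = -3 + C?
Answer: 707281/44100 ≈ 16.038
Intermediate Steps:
(o(7) + 1/((112 - 1*(-58)) + Z((-2 - 3) - 5)))**2 = ((-3 + 7) + 1/((112 - 1*(-58)) - 4*((-2 - 3) - 5)))**2 = (4 + 1/((112 + 58) - 4*(-5 - 5)))**2 = (4 + 1/(170 - 4*(-10)))**2 = (4 + 1/(170 + 40))**2 = (4 + 1/210)**2 = (841/210)**2 = 707281/44100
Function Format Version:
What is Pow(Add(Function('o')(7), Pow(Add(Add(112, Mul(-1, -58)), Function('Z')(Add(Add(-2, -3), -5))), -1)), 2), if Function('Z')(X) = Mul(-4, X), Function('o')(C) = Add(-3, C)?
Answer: Rational(707281, 44100) ≈ 16.038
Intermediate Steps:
Pow(Add(Function('o')(7), Pow(Add(Add(112, Mul(-1, -58)), Function('Z')(Add(Add(-2, -3), -5))), -1)), 2) = Pow(Add(Add(-3, 7), Pow(Add(Add(112, Mul(-1, -58)), Mul(-4, Add(Add(-2, -3), -5))), -1)), 2) = Pow(Add(4, Pow(Add(Add(112, 58), Mul(-4, Add(-5, -5))), -1)), 2) = Pow(Add(4, Pow(Add(170, Mul(-4, -10)), -1)), 2) = Pow(Add(4, Pow(Add(170, 40), -1)), 2) = Pow(Add(4, Pow(210, -1)), 2) = Pow(Add(4, Rational(1, 210)), 2) = Pow(Rational(841, 210), 2) = Rational(707281, 44100)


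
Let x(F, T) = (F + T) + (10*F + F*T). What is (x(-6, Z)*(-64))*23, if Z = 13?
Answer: 192832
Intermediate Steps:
x(F, T) = T + 11*F + F*T
(x(-6, Z)*(-64))*23 = ((13 + 11*(-6) - 6*13)*(-64))*23 = ((13 - 66 - 78)*(-64))*23 = -131*(-64)*23 = 8384*23 = 192832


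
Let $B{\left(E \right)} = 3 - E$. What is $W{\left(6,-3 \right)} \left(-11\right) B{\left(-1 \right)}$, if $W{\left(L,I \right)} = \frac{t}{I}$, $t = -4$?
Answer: $- \frac{176}{3} \approx -58.667$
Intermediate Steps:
$W{\left(L,I \right)} = - \frac{4}{I}$
$W{\left(6,-3 \right)} \left(-11\right) B{\left(-1 \right)} = - \frac{4}{-3} \left(-11\right) \left(3 - -1\right) = \left(-4\right) \left(- \frac{1}{3}\right) \left(-11\right) \left(3 + 1\right) = \frac{4}{3} \left(-11\right) 4 = \left(- \frac{44}{3}\right) 4 = - \frac{176}{3}$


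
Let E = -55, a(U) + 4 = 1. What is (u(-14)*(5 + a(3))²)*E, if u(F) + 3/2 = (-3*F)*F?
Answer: 129690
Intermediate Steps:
u(F) = -3/2 - 3*F² (u(F) = -3/2 + (-3*F)*F = -3/2 - 3*F²)
a(U) = -3 (a(U) = -4 + 1 = -3)
(u(-14)*(5 + a(3))²)*E = ((-3/2 - 3*(-14)²)*(5 - 3)²)*(-55) = ((-3/2 - 3*196)*2²)*(-55) = ((-3/2 - 588)*4)*(-55) = -1179/2*4*(-55) = -2358*(-55) = 129690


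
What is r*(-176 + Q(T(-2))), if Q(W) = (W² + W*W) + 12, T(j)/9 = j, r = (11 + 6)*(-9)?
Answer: -74052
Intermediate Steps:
r = -153 (r = 17*(-9) = -153)
T(j) = 9*j
Q(W) = 12 + 2*W² (Q(W) = (W² + W²) + 12 = 2*W² + 12 = 12 + 2*W²)
r*(-176 + Q(T(-2))) = -153*(-176 + (12 + 2*(9*(-2))²)) = -153*(-176 + (12 + 2*(-18)²)) = -153*(-176 + (12 + 2*324)) = -153*(-176 + (12 + 648)) = -153*(-176 + 660) = -153*484 = -74052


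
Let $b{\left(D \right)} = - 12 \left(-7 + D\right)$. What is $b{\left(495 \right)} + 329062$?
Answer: $323206$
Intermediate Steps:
$b{\left(D \right)} = 84 - 12 D$
$b{\left(495 \right)} + 329062 = \left(84 - 5940\right) + 329062 = -5856 + 329062 = 323206$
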